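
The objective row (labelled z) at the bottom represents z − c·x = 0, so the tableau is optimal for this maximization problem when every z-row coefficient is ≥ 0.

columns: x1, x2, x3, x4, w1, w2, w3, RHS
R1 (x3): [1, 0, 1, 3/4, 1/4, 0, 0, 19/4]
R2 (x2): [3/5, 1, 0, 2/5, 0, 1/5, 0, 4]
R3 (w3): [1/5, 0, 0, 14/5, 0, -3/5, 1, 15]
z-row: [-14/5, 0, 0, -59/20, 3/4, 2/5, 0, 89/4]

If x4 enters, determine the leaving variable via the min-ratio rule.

w3

Column x4 entries and ratios — x3: (19/4)/(3/4) = 19/3; x2: 4/(2/5) = 10; w3: 15/(14/5) = 75/14.
Smallest ratio is 75/14 in the row of w3, so w3 leaves.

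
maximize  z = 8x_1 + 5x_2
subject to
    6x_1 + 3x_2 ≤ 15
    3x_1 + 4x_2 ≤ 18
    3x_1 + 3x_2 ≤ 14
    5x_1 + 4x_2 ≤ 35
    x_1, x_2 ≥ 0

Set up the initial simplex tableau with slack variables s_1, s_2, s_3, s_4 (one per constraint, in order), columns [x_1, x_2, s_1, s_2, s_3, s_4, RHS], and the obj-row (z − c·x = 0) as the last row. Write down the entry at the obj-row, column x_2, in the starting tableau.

The obj-row carries the negated objective coefficients: the x_2 entry is -5.

-5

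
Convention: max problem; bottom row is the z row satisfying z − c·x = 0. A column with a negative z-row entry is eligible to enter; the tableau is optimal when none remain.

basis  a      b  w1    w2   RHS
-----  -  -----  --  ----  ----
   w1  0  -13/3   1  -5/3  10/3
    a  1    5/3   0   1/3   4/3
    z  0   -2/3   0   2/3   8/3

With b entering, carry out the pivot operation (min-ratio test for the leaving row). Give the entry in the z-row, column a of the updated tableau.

2/5

Ratio test on column b — row 1: entry -13/3 ≤ 0; row 2: (4/3)/(5/3) = 4/5. Minimum is 4/5 at row 2 (a leaves); pivot element 5/3.
Divide row 2 by 5/3; eliminate column b from the other rows.
z-row update in column a: 0 − (-2/3)·(3/5) = 2/5.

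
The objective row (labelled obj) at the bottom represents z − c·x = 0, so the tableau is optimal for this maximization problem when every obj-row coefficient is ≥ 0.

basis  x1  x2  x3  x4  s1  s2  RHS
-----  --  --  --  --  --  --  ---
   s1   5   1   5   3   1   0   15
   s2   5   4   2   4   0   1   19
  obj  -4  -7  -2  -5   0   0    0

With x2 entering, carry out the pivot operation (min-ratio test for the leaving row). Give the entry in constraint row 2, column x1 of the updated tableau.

5/4

Ratio test on column x2 — row 1: 15/1 = 15; row 2: 19/4 = 19/4. Minimum is 19/4 at row 2 (s2 leaves); pivot element 4.
Divide row 2 by 4; eliminate column x2 from the other rows.
In the new row 2, the x1 entry is the old entry divided by the pivot: 5/4 = 5/4.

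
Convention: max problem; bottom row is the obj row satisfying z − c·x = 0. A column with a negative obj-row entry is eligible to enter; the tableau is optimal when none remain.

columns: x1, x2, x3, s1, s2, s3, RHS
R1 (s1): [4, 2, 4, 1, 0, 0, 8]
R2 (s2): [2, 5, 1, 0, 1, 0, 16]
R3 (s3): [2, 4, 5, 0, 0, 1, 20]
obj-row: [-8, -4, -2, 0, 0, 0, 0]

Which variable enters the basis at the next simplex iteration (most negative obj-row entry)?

x1

Negative obj-row entries: x1: -8, x2: -4, x3: -2.
The most negative is -8 in column x1, so x1 enters.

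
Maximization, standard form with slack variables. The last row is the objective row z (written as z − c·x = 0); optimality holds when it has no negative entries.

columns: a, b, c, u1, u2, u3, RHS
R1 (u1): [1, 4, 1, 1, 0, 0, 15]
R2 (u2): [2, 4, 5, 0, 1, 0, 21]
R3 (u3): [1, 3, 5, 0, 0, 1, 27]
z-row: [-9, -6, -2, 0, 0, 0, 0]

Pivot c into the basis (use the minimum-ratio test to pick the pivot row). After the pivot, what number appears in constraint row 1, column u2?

Ratio test on column c — row 1: 15/1 = 15; row 2: 21/5 = 21/5; row 3: 27/5 = 27/5. Minimum is 21/5 at row 2 (u2 leaves); pivot element 5.
Divide row 2 by 5; eliminate column c from the other rows.
Row 1 update in column u2: 0 − 1·(1/5) = -1/5.

-1/5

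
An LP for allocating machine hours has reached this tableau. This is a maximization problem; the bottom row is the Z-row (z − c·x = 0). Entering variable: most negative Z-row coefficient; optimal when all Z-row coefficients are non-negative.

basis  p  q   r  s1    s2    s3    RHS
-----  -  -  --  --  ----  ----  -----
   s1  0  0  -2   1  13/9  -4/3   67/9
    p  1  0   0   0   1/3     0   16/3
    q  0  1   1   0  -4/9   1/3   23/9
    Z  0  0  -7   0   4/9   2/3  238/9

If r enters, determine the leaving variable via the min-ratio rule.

Column r entries and ratios — s1: -2 ≤ 0, skip; p: 0 ≤ 0, skip; q: (23/9)/1 = 23/9.
Smallest ratio is 23/9 in the row of q, so q leaves.

q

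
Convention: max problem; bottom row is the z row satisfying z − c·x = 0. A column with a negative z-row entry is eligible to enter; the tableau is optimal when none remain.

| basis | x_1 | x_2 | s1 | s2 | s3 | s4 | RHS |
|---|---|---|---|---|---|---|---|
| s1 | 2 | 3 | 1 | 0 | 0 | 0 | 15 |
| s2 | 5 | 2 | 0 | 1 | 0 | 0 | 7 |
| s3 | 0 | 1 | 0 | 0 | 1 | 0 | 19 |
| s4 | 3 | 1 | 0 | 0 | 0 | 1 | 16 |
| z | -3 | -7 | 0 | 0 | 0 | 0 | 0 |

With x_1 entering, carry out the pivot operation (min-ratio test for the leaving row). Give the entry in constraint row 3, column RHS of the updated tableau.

19

Ratio test on column x_1 — row 1: 15/2 = 15/2; row 2: 7/5 = 7/5; row 3: entry 0 ≤ 0; row 4: 16/3 = 16/3. Minimum is 7/5 at row 2 (s2 leaves); pivot element 5.
Divide row 2 by 5; eliminate column x_1 from the other rows.
Row 3 update in column RHS: 19 − 0·(7/5) = 19.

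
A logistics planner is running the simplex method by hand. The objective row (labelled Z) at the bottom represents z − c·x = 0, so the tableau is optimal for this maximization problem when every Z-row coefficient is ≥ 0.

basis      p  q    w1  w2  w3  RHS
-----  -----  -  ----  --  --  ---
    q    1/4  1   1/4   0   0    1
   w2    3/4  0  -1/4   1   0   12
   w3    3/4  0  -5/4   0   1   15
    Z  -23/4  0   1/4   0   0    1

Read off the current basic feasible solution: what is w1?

w1 is not in the basis, so in the current basic feasible solution w1 = 0.

0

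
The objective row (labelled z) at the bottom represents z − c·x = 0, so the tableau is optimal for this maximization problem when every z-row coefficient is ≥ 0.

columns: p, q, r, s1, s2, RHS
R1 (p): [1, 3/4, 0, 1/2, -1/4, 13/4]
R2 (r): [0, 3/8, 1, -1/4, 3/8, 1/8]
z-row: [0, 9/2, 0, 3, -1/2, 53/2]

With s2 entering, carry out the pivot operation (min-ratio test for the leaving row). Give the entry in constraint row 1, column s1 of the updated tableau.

Ratio test on column s2 — row 1: entry -1/4 ≤ 0; row 2: (1/8)/(3/8) = 1/3. Minimum is 1/3 at row 2 (r leaves); pivot element 3/8.
Divide row 2 by 3/8; eliminate column s2 from the other rows.
Row 1 update in column s1: 1/2 − (-1/4)·(-2/3) = 1/3.

1/3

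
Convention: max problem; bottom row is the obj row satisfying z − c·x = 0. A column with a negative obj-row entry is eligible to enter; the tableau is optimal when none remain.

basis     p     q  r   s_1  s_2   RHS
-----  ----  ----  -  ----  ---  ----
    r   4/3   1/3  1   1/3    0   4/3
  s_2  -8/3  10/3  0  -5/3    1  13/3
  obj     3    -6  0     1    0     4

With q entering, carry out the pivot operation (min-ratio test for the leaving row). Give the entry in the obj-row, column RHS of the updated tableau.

Ratio test on column q — row 1: (4/3)/(1/3) = 4; row 2: (13/3)/(10/3) = 13/10. Minimum is 13/10 at row 2 (s_2 leaves); pivot element 10/3.
Divide row 2 by 10/3; eliminate column q from the other rows.
obj-row update in column RHS: 4 − (-6)·(13/10) = 59/5.

59/5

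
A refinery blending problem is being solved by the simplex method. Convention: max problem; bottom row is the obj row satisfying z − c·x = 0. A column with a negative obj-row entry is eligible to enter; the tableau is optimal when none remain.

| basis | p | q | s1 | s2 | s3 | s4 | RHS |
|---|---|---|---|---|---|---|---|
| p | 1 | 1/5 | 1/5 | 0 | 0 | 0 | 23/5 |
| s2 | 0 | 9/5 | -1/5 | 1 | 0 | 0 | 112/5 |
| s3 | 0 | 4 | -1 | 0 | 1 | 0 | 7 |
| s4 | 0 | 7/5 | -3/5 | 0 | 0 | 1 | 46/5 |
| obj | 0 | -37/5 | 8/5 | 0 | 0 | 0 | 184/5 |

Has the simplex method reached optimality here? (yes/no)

The obj-row has a negative entry -37/5 in column q, so it is not optimal.

no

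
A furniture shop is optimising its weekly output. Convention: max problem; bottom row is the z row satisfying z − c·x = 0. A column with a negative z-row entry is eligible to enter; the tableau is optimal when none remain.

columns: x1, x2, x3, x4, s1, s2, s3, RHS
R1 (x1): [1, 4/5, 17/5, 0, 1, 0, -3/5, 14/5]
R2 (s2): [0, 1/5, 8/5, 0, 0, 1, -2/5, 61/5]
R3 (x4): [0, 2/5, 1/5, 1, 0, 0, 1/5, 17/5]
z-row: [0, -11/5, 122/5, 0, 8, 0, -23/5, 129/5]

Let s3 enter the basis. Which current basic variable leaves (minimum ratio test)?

Column s3 entries and ratios — x1: -3/5 ≤ 0, skip; s2: -2/5 ≤ 0, skip; x4: (17/5)/(1/5) = 17.
Smallest ratio is 17 in the row of x4, so x4 leaves.

x4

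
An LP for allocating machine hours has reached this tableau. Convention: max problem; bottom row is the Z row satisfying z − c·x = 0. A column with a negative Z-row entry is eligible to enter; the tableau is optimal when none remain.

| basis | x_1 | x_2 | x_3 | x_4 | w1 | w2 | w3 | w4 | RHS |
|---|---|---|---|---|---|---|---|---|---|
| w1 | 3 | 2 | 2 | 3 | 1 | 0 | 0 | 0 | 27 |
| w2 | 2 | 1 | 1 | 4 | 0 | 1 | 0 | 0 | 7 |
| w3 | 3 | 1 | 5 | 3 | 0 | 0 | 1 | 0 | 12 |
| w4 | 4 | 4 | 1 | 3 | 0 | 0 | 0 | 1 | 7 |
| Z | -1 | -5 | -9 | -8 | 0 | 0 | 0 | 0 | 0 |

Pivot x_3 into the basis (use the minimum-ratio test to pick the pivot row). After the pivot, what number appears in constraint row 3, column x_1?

3/5

Ratio test on column x_3 — row 1: 27/2 = 27/2; row 2: 7/1 = 7; row 3: 12/5 = 12/5; row 4: 7/1 = 7. Minimum is 12/5 at row 3 (w3 leaves); pivot element 5.
Divide row 3 by 5; eliminate column x_3 from the other rows.
In the new row 3, the x_1 entry is the old entry divided by the pivot: 3/5 = 3/5.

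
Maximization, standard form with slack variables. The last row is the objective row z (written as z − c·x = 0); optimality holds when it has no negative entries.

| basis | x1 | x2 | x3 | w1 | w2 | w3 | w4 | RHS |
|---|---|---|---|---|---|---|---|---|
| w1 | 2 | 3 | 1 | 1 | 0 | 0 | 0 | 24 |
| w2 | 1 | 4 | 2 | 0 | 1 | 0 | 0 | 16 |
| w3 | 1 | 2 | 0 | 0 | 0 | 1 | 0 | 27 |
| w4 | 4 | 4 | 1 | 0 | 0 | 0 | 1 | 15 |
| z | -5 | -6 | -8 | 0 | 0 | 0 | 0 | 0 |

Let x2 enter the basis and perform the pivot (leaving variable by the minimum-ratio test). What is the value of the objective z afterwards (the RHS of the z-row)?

Ratio test on column x2 — row 1: 24/3 = 8; row 2: 16/4 = 4; row 3: 27/2 = 27/2; row 4: 15/4 = 15/4. Minimum is 15/4 at row 4 (w4 leaves); pivot element 4.
Pivot on row 4; the z-row RHS becomes 0 − (-6)·(15/4) = 45/2.

45/2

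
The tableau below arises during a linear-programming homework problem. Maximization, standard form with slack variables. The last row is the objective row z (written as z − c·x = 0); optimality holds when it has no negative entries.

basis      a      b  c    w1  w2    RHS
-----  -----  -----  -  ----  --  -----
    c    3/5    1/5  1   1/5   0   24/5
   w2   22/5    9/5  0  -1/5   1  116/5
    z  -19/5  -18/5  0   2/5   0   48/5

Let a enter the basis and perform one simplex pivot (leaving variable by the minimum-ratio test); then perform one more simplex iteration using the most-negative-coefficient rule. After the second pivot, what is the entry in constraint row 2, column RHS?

Ratio test on column a — row 1: (24/5)/(3/5) = 8; row 2: (116/5)/(22/5) = 58/11. Minimum is 58/11 at row 2 (w2 leaves); pivot element 22/5.
Divide row 2 by 22/5; eliminate column a from the other rows.
Second iteration: most negative z-row entry is -45/22 in column b, so b enters.
Ratio test on column b — row 1: entry -1/22 ≤ 0; row 2: (58/11)/(9/22) = 116/9. Minimum is 116/9 at row 2 (a leaves); pivot element 9/22.
Divide row 2 by 9/22; eliminate column b from the other rows.
After both pivots, the entry at constraint row 2, column RHS is 116/9.

116/9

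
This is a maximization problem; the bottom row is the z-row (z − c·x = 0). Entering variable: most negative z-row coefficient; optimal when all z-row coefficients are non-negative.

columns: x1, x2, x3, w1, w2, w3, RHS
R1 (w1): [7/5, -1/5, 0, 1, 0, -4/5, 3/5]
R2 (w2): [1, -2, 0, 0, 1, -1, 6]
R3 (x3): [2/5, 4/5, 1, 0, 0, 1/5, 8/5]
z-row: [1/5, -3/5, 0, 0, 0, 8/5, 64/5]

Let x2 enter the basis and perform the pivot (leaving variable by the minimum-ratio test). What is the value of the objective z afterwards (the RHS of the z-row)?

14

Ratio test on column x2 — row 1: entry -1/5 ≤ 0; row 2: entry -2 ≤ 0; row 3: (8/5)/(4/5) = 2. Minimum is 2 at row 3 (x3 leaves); pivot element 4/5.
Pivot on row 3; the z-row RHS becomes 64/5 − (-3/5)·2 = 14.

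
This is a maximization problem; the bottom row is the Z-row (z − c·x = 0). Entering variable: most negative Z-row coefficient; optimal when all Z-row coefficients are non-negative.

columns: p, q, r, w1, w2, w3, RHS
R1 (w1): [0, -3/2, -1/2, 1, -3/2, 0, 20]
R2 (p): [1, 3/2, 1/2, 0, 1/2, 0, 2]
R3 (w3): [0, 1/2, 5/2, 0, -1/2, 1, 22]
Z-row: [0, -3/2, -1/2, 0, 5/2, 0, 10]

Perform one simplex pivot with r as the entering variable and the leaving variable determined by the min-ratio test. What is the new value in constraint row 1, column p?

1

Ratio test on column r — row 1: entry -1/2 ≤ 0; row 2: 2/(1/2) = 4; row 3: 22/(5/2) = 44/5. Minimum is 4 at row 2 (p leaves); pivot element 1/2.
Divide row 2 by 1/2; eliminate column r from the other rows.
Row 1 update in column p: 0 − (-1/2)·2 = 1.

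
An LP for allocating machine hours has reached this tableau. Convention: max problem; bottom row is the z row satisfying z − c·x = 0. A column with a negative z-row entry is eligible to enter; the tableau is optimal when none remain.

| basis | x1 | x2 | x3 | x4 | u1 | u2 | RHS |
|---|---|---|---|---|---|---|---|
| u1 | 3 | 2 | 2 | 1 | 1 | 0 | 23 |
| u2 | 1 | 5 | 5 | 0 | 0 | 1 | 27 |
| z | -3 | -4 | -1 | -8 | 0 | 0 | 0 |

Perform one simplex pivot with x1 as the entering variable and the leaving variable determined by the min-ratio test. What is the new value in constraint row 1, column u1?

1/3

Ratio test on column x1 — row 1: 23/3 = 23/3; row 2: 27/1 = 27. Minimum is 23/3 at row 1 (u1 leaves); pivot element 3.
Divide row 1 by 3; eliminate column x1 from the other rows.
In the new row 1, the u1 entry is the old entry divided by the pivot: 1/3 = 1/3.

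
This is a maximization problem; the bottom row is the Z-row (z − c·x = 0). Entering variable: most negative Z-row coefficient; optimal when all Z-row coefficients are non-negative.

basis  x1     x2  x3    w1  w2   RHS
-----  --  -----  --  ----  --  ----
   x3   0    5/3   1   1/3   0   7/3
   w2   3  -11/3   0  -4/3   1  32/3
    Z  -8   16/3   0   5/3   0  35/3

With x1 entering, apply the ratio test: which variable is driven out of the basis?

Column x1 entries and ratios — x3: 0 ≤ 0, skip; w2: (32/3)/3 = 32/9.
Smallest ratio is 32/9 in the row of w2, so w2 leaves.

w2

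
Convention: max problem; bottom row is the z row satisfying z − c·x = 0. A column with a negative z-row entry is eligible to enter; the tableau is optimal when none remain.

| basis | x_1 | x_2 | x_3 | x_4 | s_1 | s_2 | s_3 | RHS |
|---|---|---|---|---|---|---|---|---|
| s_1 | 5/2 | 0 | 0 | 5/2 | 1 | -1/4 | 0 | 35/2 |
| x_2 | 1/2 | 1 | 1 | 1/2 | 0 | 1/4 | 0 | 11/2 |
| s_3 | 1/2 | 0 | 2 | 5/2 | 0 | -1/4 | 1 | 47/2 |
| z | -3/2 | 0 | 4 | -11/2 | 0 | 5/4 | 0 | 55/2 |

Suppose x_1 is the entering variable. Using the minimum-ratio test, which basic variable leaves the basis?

Column x_1 entries and ratios — s_1: (35/2)/(5/2) = 7; x_2: (11/2)/(1/2) = 11; s_3: (47/2)/(1/2) = 47.
Smallest ratio is 7 in the row of s_1, so s_1 leaves.

s_1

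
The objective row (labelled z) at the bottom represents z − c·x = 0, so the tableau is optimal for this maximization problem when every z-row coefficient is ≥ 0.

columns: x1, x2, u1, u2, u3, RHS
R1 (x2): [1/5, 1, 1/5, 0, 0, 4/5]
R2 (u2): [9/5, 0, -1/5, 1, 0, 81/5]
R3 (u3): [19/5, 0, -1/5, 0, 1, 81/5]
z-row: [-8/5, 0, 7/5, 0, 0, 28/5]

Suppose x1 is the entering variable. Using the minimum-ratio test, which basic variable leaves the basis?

x2

Column x1 entries and ratios — x2: (4/5)/(1/5) = 4; u2: (81/5)/(9/5) = 9; u3: (81/5)/(19/5) = 81/19.
Smallest ratio is 4 in the row of x2, so x2 leaves.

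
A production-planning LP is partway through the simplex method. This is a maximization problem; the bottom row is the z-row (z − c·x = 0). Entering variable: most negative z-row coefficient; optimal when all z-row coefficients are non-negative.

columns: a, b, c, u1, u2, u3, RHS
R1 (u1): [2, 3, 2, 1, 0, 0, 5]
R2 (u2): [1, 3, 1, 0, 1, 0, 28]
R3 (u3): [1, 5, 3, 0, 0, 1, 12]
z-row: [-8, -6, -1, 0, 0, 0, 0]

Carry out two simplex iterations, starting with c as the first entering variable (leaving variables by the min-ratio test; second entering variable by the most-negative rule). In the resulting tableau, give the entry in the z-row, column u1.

Ratio test on column c — row 1: 5/2 = 5/2; row 2: 28/1 = 28; row 3: 12/3 = 4. Minimum is 5/2 at row 1 (u1 leaves); pivot element 2.
Divide row 1 by 2; eliminate column c from the other rows.
Second iteration: most negative z-row entry is -7 in column a, so a enters.
Ratio test on column a — row 1: (5/2)/1 = 5/2; row 2: entry 0 ≤ 0; row 3: entry -2 ≤ 0. Minimum is 5/2 at row 1 (c leaves); pivot element 1.
Divide row 1 by 1; eliminate column a from the other rows.
After both pivots, the entry at the z-row, column u1 is 4.

4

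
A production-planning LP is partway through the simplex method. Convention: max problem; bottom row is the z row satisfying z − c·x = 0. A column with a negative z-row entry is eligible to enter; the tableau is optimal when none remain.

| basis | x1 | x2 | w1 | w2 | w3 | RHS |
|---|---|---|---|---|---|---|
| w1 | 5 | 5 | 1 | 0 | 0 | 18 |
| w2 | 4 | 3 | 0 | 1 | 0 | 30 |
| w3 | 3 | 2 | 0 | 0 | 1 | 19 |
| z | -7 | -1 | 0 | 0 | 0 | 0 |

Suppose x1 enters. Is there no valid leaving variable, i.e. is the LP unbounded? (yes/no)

no

Column x1 has positive entries in row(s) 1, 2, 3, so the ratio test bounds it — not unbounded.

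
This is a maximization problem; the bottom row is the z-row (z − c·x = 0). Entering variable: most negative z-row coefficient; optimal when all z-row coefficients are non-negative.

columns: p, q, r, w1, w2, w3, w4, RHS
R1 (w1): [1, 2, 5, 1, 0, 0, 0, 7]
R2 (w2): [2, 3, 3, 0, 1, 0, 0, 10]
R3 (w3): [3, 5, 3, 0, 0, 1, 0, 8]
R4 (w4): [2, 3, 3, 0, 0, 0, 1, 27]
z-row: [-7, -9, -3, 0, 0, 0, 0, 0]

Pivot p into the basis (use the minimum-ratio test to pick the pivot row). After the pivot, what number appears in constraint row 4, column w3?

Ratio test on column p — row 1: 7/1 = 7; row 2: 10/2 = 5; row 3: 8/3 = 8/3; row 4: 27/2 = 27/2. Minimum is 8/3 at row 3 (w3 leaves); pivot element 3.
Divide row 3 by 3; eliminate column p from the other rows.
Row 4 update in column w3: 0 − 2·(1/3) = -2/3.

-2/3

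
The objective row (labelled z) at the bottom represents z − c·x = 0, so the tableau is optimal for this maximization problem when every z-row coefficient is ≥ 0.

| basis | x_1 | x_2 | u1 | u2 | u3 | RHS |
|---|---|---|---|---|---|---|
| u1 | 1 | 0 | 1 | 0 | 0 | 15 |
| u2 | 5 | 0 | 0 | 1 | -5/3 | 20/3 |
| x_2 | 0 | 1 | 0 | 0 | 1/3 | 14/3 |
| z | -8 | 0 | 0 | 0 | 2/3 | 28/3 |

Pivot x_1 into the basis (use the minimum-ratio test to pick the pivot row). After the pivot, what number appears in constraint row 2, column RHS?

4/3

Ratio test on column x_1 — row 1: 15/1 = 15; row 2: (20/3)/5 = 4/3; row 3: entry 0 ≤ 0. Minimum is 4/3 at row 2 (u2 leaves); pivot element 5.
Divide row 2 by 5; eliminate column x_1 from the other rows.
In the new row 2, the RHS entry is the old entry divided by the pivot: (20/3)/5 = 4/3.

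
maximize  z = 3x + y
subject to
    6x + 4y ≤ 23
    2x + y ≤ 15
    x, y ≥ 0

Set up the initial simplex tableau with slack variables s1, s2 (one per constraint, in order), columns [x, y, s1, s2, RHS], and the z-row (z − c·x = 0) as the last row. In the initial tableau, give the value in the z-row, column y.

-1

The z-row carries the negated objective coefficients: the y entry is -1.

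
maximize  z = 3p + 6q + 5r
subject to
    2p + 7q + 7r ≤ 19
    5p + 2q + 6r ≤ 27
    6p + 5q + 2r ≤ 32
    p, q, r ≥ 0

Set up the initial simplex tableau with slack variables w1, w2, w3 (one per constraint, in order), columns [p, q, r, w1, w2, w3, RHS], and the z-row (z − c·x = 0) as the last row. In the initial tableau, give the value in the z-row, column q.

The z-row carries the negated objective coefficients: the q entry is -6.

-6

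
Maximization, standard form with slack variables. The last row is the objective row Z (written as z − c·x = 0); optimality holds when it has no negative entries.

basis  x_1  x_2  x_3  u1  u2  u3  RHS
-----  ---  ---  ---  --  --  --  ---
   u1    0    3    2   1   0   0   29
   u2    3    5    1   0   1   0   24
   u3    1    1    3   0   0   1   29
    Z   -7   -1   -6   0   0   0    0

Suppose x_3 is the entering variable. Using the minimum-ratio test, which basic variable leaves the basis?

u3

Column x_3 entries and ratios — u1: 29/2 = 29/2; u2: 24/1 = 24; u3: 29/3 = 29/3.
Smallest ratio is 29/3 in the row of u3, so u3 leaves.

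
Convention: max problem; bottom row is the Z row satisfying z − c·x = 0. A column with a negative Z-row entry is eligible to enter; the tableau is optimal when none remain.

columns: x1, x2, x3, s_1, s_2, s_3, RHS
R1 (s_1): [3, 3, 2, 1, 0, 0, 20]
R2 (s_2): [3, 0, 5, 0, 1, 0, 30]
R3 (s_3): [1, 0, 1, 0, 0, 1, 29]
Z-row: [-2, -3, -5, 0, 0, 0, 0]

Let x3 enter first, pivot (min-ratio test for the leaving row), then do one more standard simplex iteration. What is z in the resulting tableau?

Ratio test on column x3 — row 1: 20/2 = 10; row 2: 30/5 = 6; row 3: 29/1 = 29. Minimum is 6 at row 2 (s_2 leaves); pivot element 5.
Pivot on row 2; the Z-row RHS becomes 0 − (-5)·6 = 30.
Next entering variable (most negative Z-row entry -3): x2.
Ratio test on column x2 — row 1: 8/3 = 8/3; row 2: entry 0 ≤ 0; row 3: entry 0 ≤ 0. Minimum is 8/3 at row 1 (s_1 leaves); pivot element 3.
After the second pivot the Z-row RHS is 30 − (-3)·(8/3) = 38.

38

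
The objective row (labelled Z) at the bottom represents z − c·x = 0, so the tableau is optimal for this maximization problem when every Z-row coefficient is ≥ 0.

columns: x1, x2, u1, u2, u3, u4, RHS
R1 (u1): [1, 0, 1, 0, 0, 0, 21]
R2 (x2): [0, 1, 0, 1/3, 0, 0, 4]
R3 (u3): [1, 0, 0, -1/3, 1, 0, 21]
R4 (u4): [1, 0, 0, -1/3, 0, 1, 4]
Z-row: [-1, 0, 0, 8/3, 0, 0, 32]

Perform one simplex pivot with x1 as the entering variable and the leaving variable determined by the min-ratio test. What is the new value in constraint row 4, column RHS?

Ratio test on column x1 — row 1: 21/1 = 21; row 2: entry 0 ≤ 0; row 3: 21/1 = 21; row 4: 4/1 = 4. Minimum is 4 at row 4 (u4 leaves); pivot element 1.
Divide row 4 by 1; eliminate column x1 from the other rows.
In the new row 4, the RHS entry is the old entry divided by the pivot: 4/1 = 4.

4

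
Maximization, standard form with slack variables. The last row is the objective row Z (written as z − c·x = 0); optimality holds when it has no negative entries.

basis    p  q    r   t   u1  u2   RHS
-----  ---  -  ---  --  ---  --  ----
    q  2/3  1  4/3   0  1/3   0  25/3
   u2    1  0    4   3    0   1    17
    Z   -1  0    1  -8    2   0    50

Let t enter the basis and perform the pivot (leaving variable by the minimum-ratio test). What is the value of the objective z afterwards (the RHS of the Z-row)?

Ratio test on column t — row 1: entry 0 ≤ 0; row 2: 17/3 = 17/3. Minimum is 17/3 at row 2 (u2 leaves); pivot element 3.
Pivot on row 2; the Z-row RHS becomes 50 − (-8)·(17/3) = 286/3.

286/3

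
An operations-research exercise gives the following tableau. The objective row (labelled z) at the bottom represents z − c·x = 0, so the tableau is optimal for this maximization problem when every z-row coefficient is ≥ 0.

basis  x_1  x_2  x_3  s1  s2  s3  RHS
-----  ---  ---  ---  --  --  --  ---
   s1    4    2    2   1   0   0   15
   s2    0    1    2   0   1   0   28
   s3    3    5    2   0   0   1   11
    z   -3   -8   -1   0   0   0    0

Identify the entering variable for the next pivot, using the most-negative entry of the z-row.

x_2

Negative z-row entries: x_1: -3, x_2: -8, x_3: -1.
The most negative is -8 in column x_2, so x_2 enters.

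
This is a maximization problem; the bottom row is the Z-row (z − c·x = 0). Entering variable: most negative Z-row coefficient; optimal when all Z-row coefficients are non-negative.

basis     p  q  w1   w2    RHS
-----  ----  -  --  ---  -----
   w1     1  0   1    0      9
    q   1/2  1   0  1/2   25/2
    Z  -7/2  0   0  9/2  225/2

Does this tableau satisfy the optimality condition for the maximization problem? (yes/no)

no

The Z-row has a negative entry -7/2 in column p, so it is not optimal.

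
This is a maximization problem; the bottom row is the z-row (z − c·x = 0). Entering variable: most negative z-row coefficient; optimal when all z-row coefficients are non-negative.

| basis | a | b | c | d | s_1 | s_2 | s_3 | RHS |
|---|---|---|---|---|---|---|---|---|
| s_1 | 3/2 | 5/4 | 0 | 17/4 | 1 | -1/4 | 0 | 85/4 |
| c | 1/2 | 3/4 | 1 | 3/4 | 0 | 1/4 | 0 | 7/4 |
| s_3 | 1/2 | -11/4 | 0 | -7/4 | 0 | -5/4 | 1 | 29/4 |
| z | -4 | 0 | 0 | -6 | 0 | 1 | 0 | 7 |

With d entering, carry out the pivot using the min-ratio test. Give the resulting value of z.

21

Ratio test on column d — row 1: (85/4)/(17/4) = 5; row 2: (7/4)/(3/4) = 7/3; row 3: entry -7/4 ≤ 0. Minimum is 7/3 at row 2 (c leaves); pivot element 3/4.
Pivot on row 2; the z-row RHS becomes 7 − (-6)·(7/3) = 21.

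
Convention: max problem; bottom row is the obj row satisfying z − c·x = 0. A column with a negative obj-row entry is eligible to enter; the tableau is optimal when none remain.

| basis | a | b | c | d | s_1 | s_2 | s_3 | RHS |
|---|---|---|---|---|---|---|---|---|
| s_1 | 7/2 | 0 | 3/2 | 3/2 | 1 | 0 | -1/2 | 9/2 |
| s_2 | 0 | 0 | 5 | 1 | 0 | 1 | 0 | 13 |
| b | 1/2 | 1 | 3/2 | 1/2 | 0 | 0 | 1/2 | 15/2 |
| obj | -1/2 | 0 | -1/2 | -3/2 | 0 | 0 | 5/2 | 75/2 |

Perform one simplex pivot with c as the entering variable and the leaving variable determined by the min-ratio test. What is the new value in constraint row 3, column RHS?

18/5

Ratio test on column c — row 1: (9/2)/(3/2) = 3; row 2: 13/5 = 13/5; row 3: (15/2)/(3/2) = 5. Minimum is 13/5 at row 2 (s_2 leaves); pivot element 5.
Divide row 2 by 5; eliminate column c from the other rows.
Row 3 update in column RHS: 15/2 − (3/2)·(13/5) = 18/5.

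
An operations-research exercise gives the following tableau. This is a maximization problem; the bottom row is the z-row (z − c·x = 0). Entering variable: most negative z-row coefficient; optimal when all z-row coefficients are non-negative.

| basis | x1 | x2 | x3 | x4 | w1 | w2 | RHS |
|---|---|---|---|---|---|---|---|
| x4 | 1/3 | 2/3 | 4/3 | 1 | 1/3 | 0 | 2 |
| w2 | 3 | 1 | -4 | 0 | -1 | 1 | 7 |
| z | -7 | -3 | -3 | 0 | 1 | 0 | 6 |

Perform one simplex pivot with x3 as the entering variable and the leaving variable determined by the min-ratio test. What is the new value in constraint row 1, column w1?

1/4

Ratio test on column x3 — row 1: 2/(4/3) = 3/2; row 2: entry -4 ≤ 0. Minimum is 3/2 at row 1 (x4 leaves); pivot element 4/3.
Divide row 1 by 4/3; eliminate column x3 from the other rows.
In the new row 1, the w1 entry is the old entry divided by the pivot: (1/3)/(4/3) = 1/4.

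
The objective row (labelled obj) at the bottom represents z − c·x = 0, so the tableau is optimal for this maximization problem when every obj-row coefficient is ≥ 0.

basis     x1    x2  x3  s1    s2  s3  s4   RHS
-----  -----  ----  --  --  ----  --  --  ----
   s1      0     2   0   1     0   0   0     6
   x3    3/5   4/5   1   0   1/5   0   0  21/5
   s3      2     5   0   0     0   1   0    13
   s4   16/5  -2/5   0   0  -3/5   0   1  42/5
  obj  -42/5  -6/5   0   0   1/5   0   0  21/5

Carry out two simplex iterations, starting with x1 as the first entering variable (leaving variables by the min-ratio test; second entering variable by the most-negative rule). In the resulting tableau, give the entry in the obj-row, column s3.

Ratio test on column x1 — row 1: entry 0 ≤ 0; row 2: (21/5)/(3/5) = 7; row 3: 13/2 = 13/2; row 4: (42/5)/(16/5) = 21/8. Minimum is 21/8 at row 4 (s4 leaves); pivot element 16/5.
Divide row 4 by 16/5; eliminate column x1 from the other rows.
Second iteration: most negative obj-row entry is -9/4 in column x2, so x2 enters.
Ratio test on column x2 — row 1: 6/2 = 3; row 2: (21/8)/(7/8) = 3; row 3: (31/4)/(21/4) = 31/21; row 4: entry -1/8 ≤ 0. Minimum is 31/21 at row 3 (s3 leaves); pivot element 21/4.
Divide row 3 by 21/4; eliminate column x2 from the other rows.
After both pivots, the entry at the obj-row, column s3 is 3/7.

3/7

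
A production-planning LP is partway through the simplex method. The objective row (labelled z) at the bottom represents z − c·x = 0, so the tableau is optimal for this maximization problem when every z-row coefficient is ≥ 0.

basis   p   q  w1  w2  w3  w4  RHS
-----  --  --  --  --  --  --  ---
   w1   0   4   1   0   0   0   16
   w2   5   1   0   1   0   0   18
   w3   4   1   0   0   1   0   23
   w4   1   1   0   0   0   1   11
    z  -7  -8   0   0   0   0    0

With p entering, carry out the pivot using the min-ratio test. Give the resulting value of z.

Ratio test on column p — row 1: entry 0 ≤ 0; row 2: 18/5 = 18/5; row 3: 23/4 = 23/4; row 4: 11/1 = 11. Minimum is 18/5 at row 2 (w2 leaves); pivot element 5.
Pivot on row 2; the z-row RHS becomes 0 − (-7)·(18/5) = 126/5.

126/5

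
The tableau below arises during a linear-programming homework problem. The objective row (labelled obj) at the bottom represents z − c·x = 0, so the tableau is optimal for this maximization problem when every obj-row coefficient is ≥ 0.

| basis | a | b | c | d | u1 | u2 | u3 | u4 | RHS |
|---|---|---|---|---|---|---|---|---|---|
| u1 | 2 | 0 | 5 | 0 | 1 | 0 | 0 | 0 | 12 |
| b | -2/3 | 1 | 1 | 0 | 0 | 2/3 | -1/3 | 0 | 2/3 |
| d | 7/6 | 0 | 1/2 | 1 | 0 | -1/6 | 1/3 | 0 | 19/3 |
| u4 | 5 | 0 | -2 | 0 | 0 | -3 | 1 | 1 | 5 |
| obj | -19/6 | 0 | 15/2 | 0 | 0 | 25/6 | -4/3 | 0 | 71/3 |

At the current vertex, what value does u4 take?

u4 is basic (row 4); its value is the RHS of that row, 5.

5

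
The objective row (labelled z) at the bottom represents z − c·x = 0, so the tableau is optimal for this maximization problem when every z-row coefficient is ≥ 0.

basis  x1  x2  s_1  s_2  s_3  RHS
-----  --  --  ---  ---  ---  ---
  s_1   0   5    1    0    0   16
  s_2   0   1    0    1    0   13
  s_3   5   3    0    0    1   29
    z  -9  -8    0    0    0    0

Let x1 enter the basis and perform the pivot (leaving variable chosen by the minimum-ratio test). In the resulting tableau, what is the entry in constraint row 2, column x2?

1

Ratio test on column x1 — row 1: entry 0 ≤ 0; row 2: entry 0 ≤ 0; row 3: 29/5 = 29/5. Minimum is 29/5 at row 3 (s_3 leaves); pivot element 5.
Divide row 3 by 5; eliminate column x1 from the other rows.
Row 2 update in column x2: 1 − 0·(3/5) = 1.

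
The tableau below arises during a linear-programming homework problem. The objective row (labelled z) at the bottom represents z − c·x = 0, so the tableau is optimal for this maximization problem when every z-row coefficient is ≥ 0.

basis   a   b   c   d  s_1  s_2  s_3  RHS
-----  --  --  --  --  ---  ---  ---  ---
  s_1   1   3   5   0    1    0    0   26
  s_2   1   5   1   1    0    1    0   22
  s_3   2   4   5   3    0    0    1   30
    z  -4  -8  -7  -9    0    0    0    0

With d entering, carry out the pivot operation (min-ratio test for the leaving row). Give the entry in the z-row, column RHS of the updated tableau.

90

Ratio test on column d — row 1: entry 0 ≤ 0; row 2: 22/1 = 22; row 3: 30/3 = 10. Minimum is 10 at row 3 (s_3 leaves); pivot element 3.
Divide row 3 by 3; eliminate column d from the other rows.
z-row update in column RHS: 0 − (-9)·10 = 90.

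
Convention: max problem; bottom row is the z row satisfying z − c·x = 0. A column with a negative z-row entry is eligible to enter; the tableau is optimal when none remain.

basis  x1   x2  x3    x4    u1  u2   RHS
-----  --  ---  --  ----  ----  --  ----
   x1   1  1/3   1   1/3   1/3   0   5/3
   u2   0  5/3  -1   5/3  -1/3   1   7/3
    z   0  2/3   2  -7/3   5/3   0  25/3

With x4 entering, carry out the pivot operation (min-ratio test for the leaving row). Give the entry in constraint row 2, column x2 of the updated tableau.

1

Ratio test on column x4 — row 1: (5/3)/(1/3) = 5; row 2: (7/3)/(5/3) = 7/5. Minimum is 7/5 at row 2 (u2 leaves); pivot element 5/3.
Divide row 2 by 5/3; eliminate column x4 from the other rows.
In the new row 2, the x2 entry is the old entry divided by the pivot: (5/3)/(5/3) = 1.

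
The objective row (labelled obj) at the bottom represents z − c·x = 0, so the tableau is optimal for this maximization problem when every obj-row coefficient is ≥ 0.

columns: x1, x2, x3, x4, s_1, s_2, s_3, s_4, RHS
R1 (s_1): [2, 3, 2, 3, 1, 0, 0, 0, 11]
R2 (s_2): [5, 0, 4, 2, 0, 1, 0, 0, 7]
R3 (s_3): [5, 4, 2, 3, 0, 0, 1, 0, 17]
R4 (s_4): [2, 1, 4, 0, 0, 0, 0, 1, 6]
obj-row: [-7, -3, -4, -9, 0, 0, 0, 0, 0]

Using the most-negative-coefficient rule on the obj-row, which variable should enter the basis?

x4

Negative obj-row entries: x1: -7, x2: -3, x3: -4, x4: -9.
The most negative is -9 in column x4, so x4 enters.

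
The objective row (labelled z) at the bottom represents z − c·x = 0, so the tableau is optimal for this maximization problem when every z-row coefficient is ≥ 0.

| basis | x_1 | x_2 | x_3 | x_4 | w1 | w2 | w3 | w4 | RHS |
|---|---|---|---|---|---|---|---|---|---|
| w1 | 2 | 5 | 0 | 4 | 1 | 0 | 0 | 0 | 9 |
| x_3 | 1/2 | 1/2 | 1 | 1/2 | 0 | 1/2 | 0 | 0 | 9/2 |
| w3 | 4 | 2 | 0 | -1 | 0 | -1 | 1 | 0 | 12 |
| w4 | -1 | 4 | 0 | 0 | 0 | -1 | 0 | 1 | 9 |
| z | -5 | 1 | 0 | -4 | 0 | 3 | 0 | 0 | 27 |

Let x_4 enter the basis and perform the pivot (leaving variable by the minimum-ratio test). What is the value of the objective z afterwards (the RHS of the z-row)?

36

Ratio test on column x_4 — row 1: 9/4 = 9/4; row 2: (9/2)/(1/2) = 9; row 3: entry -1 ≤ 0; row 4: entry 0 ≤ 0. Minimum is 9/4 at row 1 (w1 leaves); pivot element 4.
Pivot on row 1; the z-row RHS becomes 27 − (-4)·(9/4) = 36.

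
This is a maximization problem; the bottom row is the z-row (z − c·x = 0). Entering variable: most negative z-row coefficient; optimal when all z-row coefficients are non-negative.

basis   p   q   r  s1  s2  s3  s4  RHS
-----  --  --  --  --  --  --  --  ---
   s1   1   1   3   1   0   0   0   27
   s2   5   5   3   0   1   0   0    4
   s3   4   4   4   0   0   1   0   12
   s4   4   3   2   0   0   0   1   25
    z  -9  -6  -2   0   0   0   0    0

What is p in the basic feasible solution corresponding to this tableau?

0

p is not in the basis, so in the current basic feasible solution p = 0.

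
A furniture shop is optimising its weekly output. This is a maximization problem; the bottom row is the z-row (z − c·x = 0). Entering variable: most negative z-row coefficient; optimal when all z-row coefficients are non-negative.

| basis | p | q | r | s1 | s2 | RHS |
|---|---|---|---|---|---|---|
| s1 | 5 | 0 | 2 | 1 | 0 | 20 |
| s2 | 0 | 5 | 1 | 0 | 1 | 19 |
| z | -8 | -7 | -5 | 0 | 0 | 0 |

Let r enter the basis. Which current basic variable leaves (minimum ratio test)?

s1

Column r entries and ratios — s1: 20/2 = 10; s2: 19/1 = 19.
Smallest ratio is 10 in the row of s1, so s1 leaves.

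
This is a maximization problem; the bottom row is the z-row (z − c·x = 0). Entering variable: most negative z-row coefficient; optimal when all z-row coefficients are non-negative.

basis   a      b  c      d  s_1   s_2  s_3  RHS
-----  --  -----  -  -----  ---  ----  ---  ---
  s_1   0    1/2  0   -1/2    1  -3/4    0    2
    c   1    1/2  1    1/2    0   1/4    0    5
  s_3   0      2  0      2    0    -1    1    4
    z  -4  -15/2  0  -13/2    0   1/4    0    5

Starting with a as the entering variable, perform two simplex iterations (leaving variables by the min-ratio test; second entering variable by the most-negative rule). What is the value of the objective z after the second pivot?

Ratio test on column a — row 1: entry 0 ≤ 0; row 2: 5/1 = 5; row 3: entry 0 ≤ 0. Minimum is 5 at row 2 (c leaves); pivot element 1.
Pivot on row 2; the z-row RHS becomes 5 − (-4)·5 = 25.
Next entering variable (most negative z-row entry -11/2): b.
Ratio test on column b — row 1: 2/(1/2) = 4; row 2: 5/(1/2) = 10; row 3: 4/2 = 2. Minimum is 2 at row 3 (s_3 leaves); pivot element 2.
After the second pivot the z-row RHS is 25 − (-11/2)·2 = 36.

36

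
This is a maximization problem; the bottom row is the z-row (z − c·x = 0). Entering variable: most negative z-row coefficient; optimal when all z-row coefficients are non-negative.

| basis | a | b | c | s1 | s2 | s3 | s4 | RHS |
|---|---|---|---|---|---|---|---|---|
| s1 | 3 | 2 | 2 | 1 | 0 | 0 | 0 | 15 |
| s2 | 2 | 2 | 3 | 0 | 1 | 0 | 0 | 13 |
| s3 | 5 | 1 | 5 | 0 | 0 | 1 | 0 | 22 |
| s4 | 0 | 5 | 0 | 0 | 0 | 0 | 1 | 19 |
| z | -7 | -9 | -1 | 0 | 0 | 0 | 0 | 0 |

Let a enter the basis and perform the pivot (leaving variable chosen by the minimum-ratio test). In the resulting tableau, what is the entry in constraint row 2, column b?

Ratio test on column a — row 1: 15/3 = 5; row 2: 13/2 = 13/2; row 3: 22/5 = 22/5; row 4: entry 0 ≤ 0. Minimum is 22/5 at row 3 (s3 leaves); pivot element 5.
Divide row 3 by 5; eliminate column a from the other rows.
Row 2 update in column b: 2 − 2·(1/5) = 8/5.

8/5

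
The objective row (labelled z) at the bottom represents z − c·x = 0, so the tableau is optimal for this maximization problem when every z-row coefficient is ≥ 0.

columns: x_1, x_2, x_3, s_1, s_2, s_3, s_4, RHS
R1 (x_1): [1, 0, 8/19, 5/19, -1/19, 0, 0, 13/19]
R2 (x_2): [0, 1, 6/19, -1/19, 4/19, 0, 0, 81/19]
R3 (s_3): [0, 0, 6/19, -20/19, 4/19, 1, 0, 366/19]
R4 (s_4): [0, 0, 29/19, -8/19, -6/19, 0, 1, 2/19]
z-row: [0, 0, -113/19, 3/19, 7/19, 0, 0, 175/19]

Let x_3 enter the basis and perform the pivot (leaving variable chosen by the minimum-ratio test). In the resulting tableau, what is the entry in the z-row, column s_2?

-25/29

Ratio test on column x_3 — row 1: (13/19)/(8/19) = 13/8; row 2: (81/19)/(6/19) = 27/2; row 3: (366/19)/(6/19) = 61; row 4: (2/19)/(29/19) = 2/29. Minimum is 2/29 at row 4 (s_4 leaves); pivot element 29/19.
Divide row 4 by 29/19; eliminate column x_3 from the other rows.
z-row update in column s_2: 7/19 − (-113/19)·(-6/29) = -25/29.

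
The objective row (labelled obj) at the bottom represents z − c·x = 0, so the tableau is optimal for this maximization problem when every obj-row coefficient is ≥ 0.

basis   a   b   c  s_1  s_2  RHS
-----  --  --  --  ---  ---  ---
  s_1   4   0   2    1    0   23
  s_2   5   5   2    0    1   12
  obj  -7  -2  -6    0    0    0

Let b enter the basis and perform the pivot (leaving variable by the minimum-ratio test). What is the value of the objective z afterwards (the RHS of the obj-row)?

Ratio test on column b — row 1: entry 0 ≤ 0; row 2: 12/5 = 12/5. Minimum is 12/5 at row 2 (s_2 leaves); pivot element 5.
Pivot on row 2; the obj-row RHS becomes 0 − (-2)·(12/5) = 24/5.

24/5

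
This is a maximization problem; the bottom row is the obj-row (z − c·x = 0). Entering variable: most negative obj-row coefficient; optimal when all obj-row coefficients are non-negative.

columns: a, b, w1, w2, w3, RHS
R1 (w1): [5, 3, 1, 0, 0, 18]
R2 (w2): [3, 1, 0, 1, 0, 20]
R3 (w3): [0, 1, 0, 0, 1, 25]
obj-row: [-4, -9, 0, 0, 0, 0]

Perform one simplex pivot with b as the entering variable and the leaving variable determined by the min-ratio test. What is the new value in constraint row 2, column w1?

-1/3

Ratio test on column b — row 1: 18/3 = 6; row 2: 20/1 = 20; row 3: 25/1 = 25. Minimum is 6 at row 1 (w1 leaves); pivot element 3.
Divide row 1 by 3; eliminate column b from the other rows.
Row 2 update in column w1: 0 − 1·(1/3) = -1/3.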